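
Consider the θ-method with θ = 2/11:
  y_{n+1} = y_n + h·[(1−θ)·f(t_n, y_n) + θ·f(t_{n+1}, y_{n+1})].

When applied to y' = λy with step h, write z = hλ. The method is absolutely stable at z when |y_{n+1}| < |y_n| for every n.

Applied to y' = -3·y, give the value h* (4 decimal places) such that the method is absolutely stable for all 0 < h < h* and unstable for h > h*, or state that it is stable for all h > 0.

(-3.1429,0); λ=-3 ⇒ h* = (22/7)/3 = 1.0476.

Set f=λy, z=hλ:
  y_{n+1} = y_n + z·[9/11·y_n + 2/11·y_{n+1}] ⇒ (1 − 2/11z)y_{n+1} = (1 + 9/11z)y_n
  ⇒ R(z) = (1 + 9/11z)/(1 − 2/11z).

Boundary: |R(x)|=1, x<0.
x=-1.71: |R|=0.3044
R=−1: 1+9/11x = −1+2/11x ⇒ -7/11x=2 ⇒ x=2/(-7/11)=-3.1429
Confirm numerically:
  x=-3.065: |R|=0.96818 <1
  x=-2.748: |R|=0.83244 <1
  x=-2.480: |R|=0.70927 <1
  x=-3.664: |R|=1.19904 >1
  x=-3.199: |R|=1.02259 >1
  x=-3.194: |R|=1.02059 >1
Stable set (-3.1429, 0).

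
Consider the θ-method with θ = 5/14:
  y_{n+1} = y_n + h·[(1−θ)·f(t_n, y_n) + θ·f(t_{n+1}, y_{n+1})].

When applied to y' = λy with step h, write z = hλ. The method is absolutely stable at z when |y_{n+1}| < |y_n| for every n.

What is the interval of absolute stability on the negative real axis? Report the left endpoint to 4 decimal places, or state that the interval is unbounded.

z∈(-7.0000,0).

With y'=λy (z=hλ):
  y_{n+1} = y_n + z·[9/14·y_n + 5/14·y_{n+1}] ⇒ (1 − 5/14z)y_{n+1} = (1 + 9/14z)y_n
  ⇒ R(z) = (1 + 9/14z)/(1 − 5/14z).

Find x<0 with |R(x)|<1.
x=-1.21: |R|=0.1551
R=−1: 1+9/14x = −1+5/14x ⇒ -2/7x=2 ⇒ x=2/(-2/7)=-7.0000
Confirm numerically:
  x=-6.765: |R|=0.98035 <1
  x=-5.530: |R|=0.85882 <1
  x=-4.299: |R|=0.69562 <1
  x=-3.639: |R|=0.58242 <1
  x=-7.564: |R|=1.04354 >1
  x=-7.539: |R|=1.04171 >1
Interval (-7.0000, 0).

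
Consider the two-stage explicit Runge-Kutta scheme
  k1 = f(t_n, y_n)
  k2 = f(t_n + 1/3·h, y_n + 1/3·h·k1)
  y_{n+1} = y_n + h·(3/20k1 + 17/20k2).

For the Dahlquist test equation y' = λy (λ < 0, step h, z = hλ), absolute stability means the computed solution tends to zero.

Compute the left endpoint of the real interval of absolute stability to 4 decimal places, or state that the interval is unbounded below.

left endpoint -3.5294.

Set f=λy, z=hλ:
  k1=λy_n ⇒ h·k1=z·y_n;  k2=λ(1+1/3z)y_n ⇒ h·k2=z(1+1/3z)y_n
  y_{n+1}/y_n = 1 + 3/20z + 17/20z(1+1/3z) = 1 + z + 17/60z²
  R(z) = 1 + z + 17/60z².

Find x<0 with |R(x)|<1.
x=-1.15: |R|=0.2247
R=1: x+17/60x²=0 ⇒ x=−60/17=-3.5294; min R=1−1/(4·17/60)=0.1176>−1
Confirm numerically:
  x=-3.031: |R|=0.57197 <1
  x=-2.984: |R|=0.53887 <1
  x=-2.936: |R|=0.50636 <1
  x=-1.824: |R|=0.11864 <1
  x=-4.059: |R|=1.60905 >1
  x=-3.800: |R|=1.29133 >1
  x=-3.674: |R|=1.15051 >1
So |R|<1 on (-3.5294, 0).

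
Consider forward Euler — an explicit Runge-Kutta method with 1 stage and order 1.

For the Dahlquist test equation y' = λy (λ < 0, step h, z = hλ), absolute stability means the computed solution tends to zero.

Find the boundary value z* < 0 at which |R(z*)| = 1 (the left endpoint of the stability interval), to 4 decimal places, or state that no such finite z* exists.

On y'=λy, z=hλ:
  order 1, 1-stage ⇒ R(z)=1+z
  (e.g. R(-1.44)=-0.44000, |R|=0.44000)

Solve |R(x)|<1 on ℝ⁻.
x=-1.44: |R|=0.4400
|R(-1.98)|=0.9800 |R(-1.77)|=0.7700 |R(-0.55)|=0.4500
Bisect:
  x_lo=-2.5724 |R|=1.5724  x_hi=-0.1509 |R|=0.8491
  mid=-1.36168 |R|=0.36168 →hi
  mid=-1.96706 |R|=0.96706 →hi
  mid=-2.26975 |R|=1.26975 →lo
  mid=-2.11840 |R|=1.11840 →lo
  mid=-2.04273 |R|=1.04273 →lo
  mid=-2.00489 |R|=1.00489 →lo
  mid=-1.98598 |R|=0.98598 →hi
  mid=-1.99543 |R|=0.99543 →hi
  mid=-2.00016 |R|=1.00016 →lo
  mid=-1.99780 |R|=0.99780 →hi
  ...
  [-2.00002,-1.99987] ⇒ x*=-2.0000
So |R|<1 on (-2.0000, 0).

left endpoint -2.0000.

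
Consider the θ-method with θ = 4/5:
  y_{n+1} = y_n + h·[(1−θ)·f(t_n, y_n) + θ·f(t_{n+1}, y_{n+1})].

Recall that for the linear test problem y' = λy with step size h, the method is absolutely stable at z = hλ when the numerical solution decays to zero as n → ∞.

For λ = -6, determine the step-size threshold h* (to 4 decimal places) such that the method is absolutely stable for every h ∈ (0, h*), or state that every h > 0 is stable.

Set f=λy, z=hλ:
  y_{n+1} = y_n + z·[1/5·y_n + 4/5·y_{n+1}] ⇒ (1 − 4/5z)y_{n+1} = (1 + 1/5z)y_n
  ⇒ R(z) = (1 + 1/5z)/(1 − 4/5z).

Need |R(x)|<1, x<0.
x=-0.8: |R|=0.5122
x=-2: |R|=0.2308
x=-10: |R|=0.1111
x=-100: |R|=0.2346
θ=4/5≥1/2 ⇒ |1+1/5x|<|1−4/5x| ∀x<0 ⇒ unbounded interval.

interval (−∞, 0). Any h>0 works for λ=-6.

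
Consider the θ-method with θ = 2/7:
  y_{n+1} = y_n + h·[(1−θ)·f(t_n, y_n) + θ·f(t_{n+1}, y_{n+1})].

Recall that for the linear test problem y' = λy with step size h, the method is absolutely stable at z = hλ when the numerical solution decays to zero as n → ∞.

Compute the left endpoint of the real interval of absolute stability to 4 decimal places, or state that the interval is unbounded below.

left endpoint -4.6667.

Test eqn y'=λy, z=hλ:
  y_{n+1} = y_n + z·[5/7·y_n + 2/7·y_{n+1}] ⇒ (1 − 2/7z)y_{n+1} = (1 + 5/7z)y_n
  so R(z) = (1 + 5/7z)/(1 − 2/7z).

Boundary: |R(x)|=1, x<0.
x=-0.64: |R|=0.4589
R=−1: 1+5/7x = −1+2/7x ⇒ -3/7x=2 ⇒ x=2/(-3/7)=-4.6667
Confirm numerically:
  x=-2.658: |R|=0.51072 <1
  x=-2.336: |R|=0.40096 <1
  x=-1.989: |R|=0.26826 <1
  x=-5.065: |R|=1.06976 >1
  x=-5.045: |R|=1.06641 >1
Stable set (-4.6667, 0).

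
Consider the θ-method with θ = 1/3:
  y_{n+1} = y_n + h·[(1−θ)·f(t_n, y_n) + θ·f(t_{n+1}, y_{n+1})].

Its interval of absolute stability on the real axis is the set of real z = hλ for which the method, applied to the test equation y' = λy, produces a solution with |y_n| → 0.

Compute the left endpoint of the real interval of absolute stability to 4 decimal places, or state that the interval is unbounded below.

left endpoint -6.0000.

Set f=λy, z=hλ:
  y_{n+1} = y_n + z·[2/3·y_n + 1/3·y_{n+1}] ⇒ (1 − 1/3z)y_{n+1} = (1 + 2/3z)y_n
  ⇒ R(z) = (1 + 2/3z)/(1 − 1/3z).

Boundary: |R(x)|=1, x<0.
x=-0.62: |R|=0.4862
R=−1: 1+2/3x = −1+1/3x ⇒ -1/3x=2 ⇒ x=2/(-1/3)=-6.0000
Confirm numerically:
  x=-5.289: |R|=0.91422 <1
  x=-4.899: |R|=0.86062 <1
  x=-3.858: |R|=0.68766 <1
  x=-3.424: |R|=0.59900 <1
  x=-6.369: |R|=1.03939 >1
  x=-6.130: |R|=1.01424 >1
  x=-6.068: |R|=1.00750 >1
Interval (-6.0000, 0).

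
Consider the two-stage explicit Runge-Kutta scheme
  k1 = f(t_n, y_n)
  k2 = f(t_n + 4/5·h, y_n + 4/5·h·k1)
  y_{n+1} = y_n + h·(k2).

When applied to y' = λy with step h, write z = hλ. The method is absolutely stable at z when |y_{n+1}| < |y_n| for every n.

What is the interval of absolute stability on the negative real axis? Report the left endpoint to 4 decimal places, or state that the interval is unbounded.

z∈(-1.2500,0).

With y'=λy (z=hλ):
  k1=λy_n ⇒ h·k1=z·y_n;  k2=λ(1+4/5z)y_n ⇒ h·k2=z(1+4/5z)y_n
  y_{n+1}/y_n = 1 + z(1+4/5z) = 1 + z + 4/5z²
  Hence R(z) = 1 + z + 4/5z².

Boundary: |R(x)|=1, x<0.
x=-1.36: |R|=1.1197
R=1: x+4/5x²=0 ⇒ x=−5/4=-1.2500; min R=1−1/(4·4/5)=0.6875>−1
Confirm numerically:
  x=-1.156: |R|=0.91307 <1
  x=-0.776: |R|=0.70574 <1
  x=-0.753: |R|=0.70061 <1
  x=-1.726: |R|=1.65726 >1
  x=-1.720: |R|=1.64672 >1
So |R|<1 on (-1.2500, 0).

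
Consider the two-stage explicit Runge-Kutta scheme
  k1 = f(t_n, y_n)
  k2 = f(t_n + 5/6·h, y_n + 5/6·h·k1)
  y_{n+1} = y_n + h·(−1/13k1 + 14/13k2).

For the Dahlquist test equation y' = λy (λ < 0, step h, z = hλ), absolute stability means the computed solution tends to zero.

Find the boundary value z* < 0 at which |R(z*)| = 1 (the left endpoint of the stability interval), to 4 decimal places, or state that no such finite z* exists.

Test eqn y'=λy, z=hλ:
  k1=λy_n ⇒ h·k1=z·y_n;  k2=λ(1+5/6z)y_n ⇒ h·k2=z(1+5/6z)y_n
  y_{n+1}/y_n = 1 − 1/13z + 14/13z(1+5/6z) = 1 + z + 35/39z²
  ⇒ R(z) = 1 + z + 35/39z².

Find x<0 with |R(x)|<1.
x=-1.18: |R|=1.0696
R=1: x+35/39x²=0 ⇒ x=−39/35=-1.1143; min R=1−1/(4·35/39)=0.7214>−1
Confirm numerically:
  x=-0.947: |R|=0.85783 <1
  x=-0.633: |R|=0.72659 <1
  x=-0.592: |R|=0.72252 <1
  x=-1.667: |R|=1.82687 >1
  x=-1.464: |R|=1.45947 >1
Interval (-1.1143, 0).

left endpoint -1.1143.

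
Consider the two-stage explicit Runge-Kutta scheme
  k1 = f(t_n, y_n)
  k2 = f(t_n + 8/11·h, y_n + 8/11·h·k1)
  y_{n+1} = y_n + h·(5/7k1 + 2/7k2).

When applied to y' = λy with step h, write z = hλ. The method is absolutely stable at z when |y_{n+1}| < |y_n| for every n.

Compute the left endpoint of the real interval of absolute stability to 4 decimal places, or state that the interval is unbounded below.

On y'=λy, z=hλ:
  k1=λy_n ⇒ h·k1=z·y_n;  k2=λ(1+8/11z)y_n ⇒ h·k2=z(1+8/11z)y_n
  y_{n+1}/y_n = 1 + 5/7z + 2/7z(1+8/11z) = 1 + z + 16/77z²
  Hence R(z) = 1 + z + 16/77z².

Boundary: |R(x)|=1, x<0.
x=-0.3: |R|=0.7187
R=1: x+16/77x²=0 ⇒ x=−77/16=-4.8125; min R=1−1/(4·16/77)=-0.2031>−1
Confirm numerically:
  x=-2.508: |R|=0.20097 <1
  x=-2.458: |R|=0.20257 <1
  x=-2.316: |R|=0.20143 <1
  x=-5.367: |R|=1.61839 >1
  x=-5.197: |R|=1.41522 >1
Interval (-4.8125, 0).

left endpoint -4.8125.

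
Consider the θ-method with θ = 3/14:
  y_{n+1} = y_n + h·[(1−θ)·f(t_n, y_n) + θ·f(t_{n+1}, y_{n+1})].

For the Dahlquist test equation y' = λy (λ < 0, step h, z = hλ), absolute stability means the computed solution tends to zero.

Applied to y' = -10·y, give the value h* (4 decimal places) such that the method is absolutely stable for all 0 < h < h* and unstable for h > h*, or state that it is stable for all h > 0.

On y'=λy, z=hλ:
  y_{n+1} = y_n + z·[11/14·y_n + 3/14·y_{n+1}] ⇒ (1 − 3/14z)y_{n+1} = (1 + 11/14z)y_n
  R(z) = (1 + 11/14z)/(1 − 3/14z).

Solve |R(x)|<1 on ℝ⁻.
x=-0.57: |R|=0.4920
R=−1: 1+11/14x = −1+3/14x ⇒ -4/7x=2 ⇒ x=2/(-4/7)=-3.5000
Confirm numerically:
  x=-3.461: |R|=0.98720 <1
  x=-2.780: |R|=0.74217 <1
  x=-2.592: |R|=0.66642 <1
  x=-1.701: |R|=0.24661 <1
  x=-4.097: |R|=1.18166 >1
  x=-3.979: |R|=1.14774 >1
  x=-3.681: |R|=1.05782 >1
So |R|<1 on (-3.5000, 0).

(-3.5000,0); λ=-10 ⇒ h* = (7/2)/10 = 0.3500.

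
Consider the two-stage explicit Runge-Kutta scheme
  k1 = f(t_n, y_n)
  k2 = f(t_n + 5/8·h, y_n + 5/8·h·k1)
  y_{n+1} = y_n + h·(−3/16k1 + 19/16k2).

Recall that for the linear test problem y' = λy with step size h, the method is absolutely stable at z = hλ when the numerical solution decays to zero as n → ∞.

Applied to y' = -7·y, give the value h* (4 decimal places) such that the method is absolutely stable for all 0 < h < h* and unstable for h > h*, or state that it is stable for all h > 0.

Set f=λy, z=hλ:
  k1=λy_n ⇒ h·k1=z·y_n;  k2=λ(1+5/8z)y_n ⇒ h·k2=z(1+5/8z)y_n
  y_{n+1}/y_n = 1 − 3/16z + 19/16z(1+5/8z) = 1 + z + 95/128z²
  so R(z) = 1 + z + 95/128z².

Need |R(x)|<1, x<0.
x=-1.4: |R|=1.0547
R=1: x+95/128x²=0 ⇒ x=−128/95=-1.3474; min R=1−1/(4·95/128)=0.6632>−1
Confirm numerically:
  x=-0.979: |R|=0.73234 <1
  x=-0.918: |R|=0.70746 <1
  x=-0.767: |R|=0.66962 <1
  x=-0.621: |R|=0.66522 <1
  x=-1.909: |R|=1.79574 >1
  x=-1.836: |R|=1.66584 >1
So |R|<1 on (-1.3474, 0).

(-1.3474,0); λ=-7 ⇒ h* = (128/95)/7 = 0.1925.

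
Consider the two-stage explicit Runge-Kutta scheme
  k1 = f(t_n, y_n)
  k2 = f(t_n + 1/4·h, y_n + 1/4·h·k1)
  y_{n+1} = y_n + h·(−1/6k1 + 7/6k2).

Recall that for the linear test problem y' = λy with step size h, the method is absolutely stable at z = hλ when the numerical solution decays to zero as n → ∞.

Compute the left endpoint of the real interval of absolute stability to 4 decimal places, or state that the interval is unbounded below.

z* = -3.4286.

With y'=λy (z=hλ):
  k1=λy_n ⇒ h·k1=z·y_n;  k2=λ(1+1/4z)y_n ⇒ h·k2=z(1+1/4z)y_n
  y_{n+1}/y_n = 1 − 1/6z + 7/6z(1+1/4z) = 1 + z + 7/24z²
  so R(z) = 1 + z + 7/24z².

Solve |R(x)|<1 on ℝ⁻.
x=-0.45: |R|=0.6091
R=1: x+7/24x²=0 ⇒ x=−24/7=-3.4286; min R=1−1/(4·7/24)=0.1429>−1
Confirm numerically:
  x=-3.262: |R|=0.84152 <1
  x=-2.843: |R|=0.51444 <1
  x=-1.615: |R|=0.14573 <1
  x=-3.857: |R|=1.48196 >1
  x=-3.582: |R|=1.16029 >1
Stable set (-3.4286, 0).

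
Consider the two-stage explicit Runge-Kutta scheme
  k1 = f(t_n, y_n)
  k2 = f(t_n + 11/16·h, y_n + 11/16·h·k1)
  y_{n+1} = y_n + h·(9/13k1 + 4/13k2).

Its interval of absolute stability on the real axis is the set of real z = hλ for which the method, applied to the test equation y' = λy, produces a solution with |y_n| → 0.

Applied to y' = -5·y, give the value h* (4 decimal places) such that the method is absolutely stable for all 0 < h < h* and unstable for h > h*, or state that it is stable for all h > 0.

(-4.7273,0); λ=-5 ⇒ h* = (52/11)/5 = 0.9455.

Set f=λy, z=hλ:
  k1=λy_n ⇒ h·k1=z·y_n;  k2=λ(1+11/16z)y_n ⇒ h·k2=z(1+11/16z)y_n
  y_{n+1}/y_n = 1 + 9/13z + 4/13z(1+11/16z) = 1 + z + 11/52z²
  Hence R(z) = 1 + z + 11/52z².

Boundary: |R(x)|=1, x<0.
x=-0.52: |R|=0.5372
R=1: x+11/52x²=0 ⇒ x=−52/11=-4.7273; min R=1−1/(4·11/52)=-0.1818>−1
Confirm numerically:
  x=-4.063: |R|=0.42907 <1
  x=-3.403: |R|=0.04670 <1
  x=-2.889: |R|=0.12343 <1
  x=-2.228: |R|=0.17793 <1
  x=-5.272: |R|=1.60750 >1
  x=-5.106: |R|=1.40907 >1
  x=-5.074: |R|=1.37216 >1
So |R|<1 on (-4.7273, 0).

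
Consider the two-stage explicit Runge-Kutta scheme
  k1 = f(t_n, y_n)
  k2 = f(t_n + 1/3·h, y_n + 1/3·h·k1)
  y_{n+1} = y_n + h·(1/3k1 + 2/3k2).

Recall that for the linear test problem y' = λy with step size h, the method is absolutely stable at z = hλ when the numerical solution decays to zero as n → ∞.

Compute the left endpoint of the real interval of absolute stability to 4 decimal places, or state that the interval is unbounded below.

With y'=λy (z=hλ):
  k1=λy_n ⇒ h·k1=z·y_n;  k2=λ(1+1/3z)y_n ⇒ h·k2=z(1+1/3z)y_n
  y_{n+1}/y_n = 1 + 1/3z + 2/3z(1+1/3z) = 1 + z + 2/9z²
  Hence R(z) = 1 + z + 2/9z².

Solve |R(x)|<1 on ℝ⁻.
x=-1.3: |R|=0.0756
R=1: x+2/9x²=0 ⇒ x=−9/2=-4.5000; min R=1−1/(4·2/9)=-0.1250>−1
Confirm numerically:
  x=-4.145: |R|=0.67301 <1
  x=-3.760: |R|=0.38169 <1
  x=-2.847: |R|=0.04580 <1
  x=-2.074: |R|=0.11812 <1
  x=-4.873: |R|=1.40392 >1
  x=-4.764: |R|=1.27949 >1
  x=-4.762: |R|=1.27725 >1
Interval (-4.5000, 0).

left endpoint -4.5000.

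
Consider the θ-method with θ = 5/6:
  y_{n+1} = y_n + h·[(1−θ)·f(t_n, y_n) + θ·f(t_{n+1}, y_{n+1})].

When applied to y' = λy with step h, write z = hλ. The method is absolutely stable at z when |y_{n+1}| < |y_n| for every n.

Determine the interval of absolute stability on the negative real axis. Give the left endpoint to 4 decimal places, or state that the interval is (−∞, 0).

Set f=λy, z=hλ:
  y_{n+1} = y_n + z·[1/6·y_n + 5/6·y_{n+1}] ⇒ (1 − 5/6z)y_{n+1} = (1 + 1/6z)y_n
  Hence R(z) = (1 + 1/6z)/(1 − 5/6z).

Solve |R(x)|<1 on ℝ⁻.
x=-1.44: |R|=0.3455
x=-2: |R|=0.2500
x=-10: |R|=0.0714
x=-100: |R|=0.1858
θ=5/6≥1/2 ⇒ |1+1/6x|<|1−5/6x| ∀x<0 ⇒ unbounded interval.

interval (−∞, 0).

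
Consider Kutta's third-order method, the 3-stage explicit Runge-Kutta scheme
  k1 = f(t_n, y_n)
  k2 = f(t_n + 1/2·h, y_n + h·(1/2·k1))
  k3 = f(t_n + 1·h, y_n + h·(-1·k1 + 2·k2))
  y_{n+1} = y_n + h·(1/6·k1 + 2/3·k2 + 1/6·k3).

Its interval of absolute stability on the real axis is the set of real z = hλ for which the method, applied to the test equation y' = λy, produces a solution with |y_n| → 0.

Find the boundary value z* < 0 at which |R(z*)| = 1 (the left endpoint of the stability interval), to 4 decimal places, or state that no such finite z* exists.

On y'=λy, z=hλ:
  order 3, 3-stage ⇒ R(z)=1+z+z^2/2+z^3/6
  (e.g. R(-1.04)=0.31332, |R|=0.31332)

Boundary: |R(x)|=1, x<0.
x=-1.04: |R|=0.3133
|R(-2.9)|=1.7598 |R(-1.61)|=0.0095 |R(-0.94)|=0.3634
Bisect:
  x_lo=-3.3215 |R|=2.9126  x_hi=-0.1729 |R|=0.8411
  mid=-1.74722 |R|=0.10981 →hi
  mid=-2.53436 |R|=1.03589 →lo
  mid=-2.14079 |R|=0.48450 →hi
  mid=-2.33757 |R|=0.73429 →hi
  mid=-2.43596 |R|=0.87814 →hi
  mid=-2.48516 |R|=0.95522 →hi
  mid=-2.50976 |R|=0.99509 →hi
  mid=-2.52206 |R|=1.01538 →lo
  mid=-2.51591 |R|=1.00521 →lo
  ...
  [-2.51283,-2.51264] ⇒ x*=-2.5127
Stable set (-2.5127, 0).

z* = -2.5127.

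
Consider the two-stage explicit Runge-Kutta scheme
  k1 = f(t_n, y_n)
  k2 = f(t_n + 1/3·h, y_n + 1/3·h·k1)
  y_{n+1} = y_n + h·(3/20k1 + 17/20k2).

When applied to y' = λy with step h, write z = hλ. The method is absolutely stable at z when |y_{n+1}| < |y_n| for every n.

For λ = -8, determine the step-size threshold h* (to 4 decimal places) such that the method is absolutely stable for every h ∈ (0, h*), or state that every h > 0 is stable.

On y'=λy, z=hλ:
  k1=λy_n ⇒ h·k1=z·y_n;  k2=λ(1+1/3z)y_n ⇒ h·k2=z(1+1/3z)y_n
  y_{n+1}/y_n = 1 + 3/20z + 17/20z(1+1/3z) = 1 + z + 17/60z²
  Hence R(z) = 1 + z + 17/60z².

Solve |R(x)|<1 on ℝ⁻.
x=-0.61: |R|=0.4954
R=1: x+17/60x²=0 ⇒ x=−60/17=-3.5294; min R=1−1/(4·17/60)=0.1176>−1
Confirm numerically:
  x=-3.280: |R|=0.76821 <1
  x=-1.917: |R|=0.12422 <1
  x=-4.080: |R|=1.63648 >1
  x=-4.079: |R|=1.63517 >1
Interval (-3.5294, 0).

(-3.5294,0); λ=-8 ⇒ h* = (60/17)/8 = 0.4412.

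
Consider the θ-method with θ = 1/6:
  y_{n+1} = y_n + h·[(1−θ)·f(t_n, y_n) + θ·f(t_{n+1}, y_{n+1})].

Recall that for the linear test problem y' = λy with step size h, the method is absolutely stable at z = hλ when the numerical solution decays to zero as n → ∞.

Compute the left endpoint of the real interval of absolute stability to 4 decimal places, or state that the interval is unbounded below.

Test eqn y'=λy, z=hλ:
  y_{n+1} = y_n + z·[5/6·y_n + 1/6·y_{n+1}] ⇒ (1 − 1/6z)y_{n+1} = (1 + 5/6z)y_n
  Hence R(z) = (1 + 5/6z)/(1 − 1/6z).

Boundary: |R(x)|=1, x<0.
x=-0.54: |R|=0.5046
R=−1: 1+5/6x = −1+1/6x ⇒ -2/3x=2 ⇒ x=2/(-2/3)=-3.0000
Confirm numerically:
  x=-2.833: |R|=0.92437 <1
  x=-2.309: |R|=0.66735 <1
  x=-2.182: |R|=0.60010 <1
  x=-1.950: |R|=0.47170 <1
  x=-3.504: |R|=1.21212 >1
  x=-3.381: |R|=1.16246 >1
  x=-3.250: |R|=1.10811 >1
Interval (-3.0000, 0).

z* = -3.0000.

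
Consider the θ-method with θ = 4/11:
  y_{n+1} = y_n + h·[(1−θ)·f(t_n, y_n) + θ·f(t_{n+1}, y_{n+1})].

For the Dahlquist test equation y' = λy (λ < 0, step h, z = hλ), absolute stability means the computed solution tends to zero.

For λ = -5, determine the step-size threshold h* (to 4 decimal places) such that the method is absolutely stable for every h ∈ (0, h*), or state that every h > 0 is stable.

Test eqn y'=λy, z=hλ:
  y_{n+1} = y_n + z·[7/11·y_n + 4/11·y_{n+1}] ⇒ (1 − 4/11z)y_{n+1} = (1 + 7/11z)y_n
  ⇒ R(z) = (1 + 7/11z)/(1 − 4/11z).

Find x<0 with |R(x)|<1.
x=-1.29: |R|=0.1219
R=−1: 1+7/11x = −1+4/11x ⇒ -3/11x=2 ⇒ x=2/(-3/11)=-7.3333
Confirm numerically:
  x=-6.766: |R|=0.95529 <1
  x=-5.091: |R|=0.78552 <1
  x=-4.874: |R|=0.75807 <1
  x=-7.561: |R|=1.01656 >1
  x=-7.560: |R|=1.01649 >1
  x=-7.364: |R|=1.00227 >1
Interval (-7.3333, 0).

(-7.3333,0); λ=-5 ⇒ h* = (22/3)/5 = 1.4667.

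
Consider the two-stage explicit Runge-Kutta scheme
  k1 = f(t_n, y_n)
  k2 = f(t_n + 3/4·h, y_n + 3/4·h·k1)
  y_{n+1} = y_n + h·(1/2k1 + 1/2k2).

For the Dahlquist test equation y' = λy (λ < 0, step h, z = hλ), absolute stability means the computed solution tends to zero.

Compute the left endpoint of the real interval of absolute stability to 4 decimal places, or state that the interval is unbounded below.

left endpoint -2.6667.

On y'=λy, z=hλ:
  k1=λy_n ⇒ h·k1=z·y_n;  k2=λ(1+3/4z)y_n ⇒ h·k2=z(1+3/4z)y_n
  y_{n+1}/y_n = 1 + 1/2z + 1/2z(1+3/4z) = 1 + z + 3/8z²
  so R(z) = 1 + z + 3/8z².

Find x<0 with |R(x)|<1.
x=-1.47: |R|=0.3403
R=1: x+3/8x²=0 ⇒ x=−8/3=-2.6667; min R=1−1/(4·3/8)=0.3333>−1
Confirm numerically:
  x=-2.449: |R|=0.80010 <1
  x=-2.116: |R|=0.56305 <1
  x=-1.820: |R|=0.42215 <1
  x=-3.254: |R|=1.71669 >1
  x=-3.203: |R|=1.64420 >1
  x=-2.849: |R|=1.19480 >1
Stable set (-2.6667, 0).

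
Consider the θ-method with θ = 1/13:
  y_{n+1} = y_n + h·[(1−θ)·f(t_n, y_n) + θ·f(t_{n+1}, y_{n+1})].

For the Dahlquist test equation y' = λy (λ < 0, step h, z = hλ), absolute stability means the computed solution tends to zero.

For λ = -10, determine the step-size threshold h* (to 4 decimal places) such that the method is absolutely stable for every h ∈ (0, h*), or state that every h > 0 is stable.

Test eqn y'=λy, z=hλ:
  y_{n+1} = y_n + z·[12/13·y_n + 1/13·y_{n+1}] ⇒ (1 − 1/13z)y_{n+1} = (1 + 12/13z)y_n
  so R(z) = (1 + 12/13z)/(1 − 1/13z).

Solve |R(x)|<1 on ℝ⁻.
x=-0.81: |R|=0.2375
R=−1: 1+12/13x = −1+1/13x ⇒ -11/13x=2 ⇒ x=2/(-11/13)=-2.3636
Confirm numerically:
  x=-2.300: |R|=0.95425 <1
  x=-2.130: |R|=0.83014 <1
  x=-2.005: |R|=0.73709 <1
  x=-1.569: |R|=0.40003 <1
  x=-2.818: |R|=1.31597 >1
  x=-2.587: |R|=1.15763 >1
Stable set (-2.3636, 0).

(-2.3636,0); λ=-10 ⇒ h* = (26/11)/10 = 0.2364.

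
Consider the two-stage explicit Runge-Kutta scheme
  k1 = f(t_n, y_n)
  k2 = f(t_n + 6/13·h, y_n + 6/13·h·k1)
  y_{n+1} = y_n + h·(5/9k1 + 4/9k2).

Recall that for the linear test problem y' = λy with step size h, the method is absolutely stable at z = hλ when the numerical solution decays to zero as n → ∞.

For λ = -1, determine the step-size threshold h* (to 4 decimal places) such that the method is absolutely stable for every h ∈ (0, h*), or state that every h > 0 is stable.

(-4.8750,0); λ=-1 ⇒ h* = (39/8)/1 = 4.8750.

Set f=λy, z=hλ:
  k1=λy_n ⇒ h·k1=z·y_n;  k2=λ(1+6/13z)y_n ⇒ h·k2=z(1+6/13z)y_n
  y_{n+1}/y_n = 1 + 5/9z + 4/9z(1+6/13z) = 1 + z + 8/39z²
  R(z) = 1 + z + 8/39z².

Need |R(x)|<1, x<0.
x=-1.15: |R|=0.1213
R=1: x+8/39x²=0 ⇒ x=−39/8=-4.8750; min R=1−1/(4·8/39)=-0.2188>−1
Confirm numerically:
  x=-4.208: |R|=0.42426 <1
  x=-3.871: |R|=0.20277 <1
  x=-3.524: |R|=0.02340 <1
  x=-3.378: |R|=0.03731 <1
  x=-5.266: |R|=1.42236 >1
  x=-4.905: |R|=1.03018 >1
So |R|<1 on (-4.8750, 0).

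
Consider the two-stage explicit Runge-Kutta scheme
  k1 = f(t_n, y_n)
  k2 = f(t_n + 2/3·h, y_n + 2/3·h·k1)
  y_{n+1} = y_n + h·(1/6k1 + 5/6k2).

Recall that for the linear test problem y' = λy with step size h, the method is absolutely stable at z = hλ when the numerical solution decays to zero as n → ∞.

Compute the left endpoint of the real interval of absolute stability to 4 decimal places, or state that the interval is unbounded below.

z* = -1.8000.

On y'=λy, z=hλ:
  k1=λy_n ⇒ h·k1=z·y_n;  k2=λ(1+2/3z)y_n ⇒ h·k2=z(1+2/3z)y_n
  y_{n+1}/y_n = 1 + 1/6z + 5/6z(1+2/3z) = 1 + z + 5/9z²
  so R(z) = 1 + z + 5/9z².

Solve |R(x)|<1 on ℝ⁻.
x=-0.64: |R|=0.5876
R=1: x+5/9x²=0 ⇒ x=−9/5=-1.8000; min R=1−1/(4·5/9)=0.5500>−1
Confirm numerically:
  x=-1.487: |R|=0.74143 <1
  x=-0.853: |R|=0.55123 <1
  x=-0.816: |R|=0.55392 <1
  x=-0.798: |R|=0.55578 <1
  x=-2.096: |R|=1.34468 >1
  x=-2.087: |R|=1.33276 >1
  x=-1.839: |R|=1.03985 >1
Interval (-1.8000, 0).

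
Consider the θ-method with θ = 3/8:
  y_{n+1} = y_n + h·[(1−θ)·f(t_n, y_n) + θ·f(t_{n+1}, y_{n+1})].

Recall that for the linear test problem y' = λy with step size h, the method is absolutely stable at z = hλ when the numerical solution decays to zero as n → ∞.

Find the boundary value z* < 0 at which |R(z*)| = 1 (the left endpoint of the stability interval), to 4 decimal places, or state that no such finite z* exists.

With y'=λy (z=hλ):
  y_{n+1} = y_n + z·[5/8·y_n + 3/8·y_{n+1}] ⇒ (1 − 3/8z)y_{n+1} = (1 + 5/8z)y_n
  ⇒ R(z) = (1 + 5/8z)/(1 − 3/8z).

Solve |R(x)|<1 on ℝ⁻.
x=-0.61: |R|=0.5036
R=−1: 1+5/8x = −1+3/8x ⇒ -1/4x=2 ⇒ x=2/(-1/4)=-8.0000
Confirm numerically:
  x=-6.694: |R|=0.90699 <1
  x=-5.343: |R|=0.77885 <1
  x=-3.224: |R|=0.45948 <1
  x=-8.505: |R|=1.03014 >1
  x=-8.487: |R|=1.02911 >1
Stable set (-8.0000, 0).

left endpoint -8.0000.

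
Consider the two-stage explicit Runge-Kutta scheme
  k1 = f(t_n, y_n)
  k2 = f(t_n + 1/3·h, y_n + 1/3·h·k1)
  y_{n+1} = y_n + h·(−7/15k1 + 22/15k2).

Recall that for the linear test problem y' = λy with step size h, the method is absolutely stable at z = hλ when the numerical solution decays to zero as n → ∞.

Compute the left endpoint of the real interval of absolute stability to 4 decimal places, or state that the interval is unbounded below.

z* = -2.0455.

Test eqn y'=λy, z=hλ:
  k1=λy_n ⇒ h·k1=z·y_n;  k2=λ(1+1/3z)y_n ⇒ h·k2=z(1+1/3z)y_n
  y_{n+1}/y_n = 1 − 7/15z + 22/15z(1+1/3z) = 1 + z + 22/45z²
  R(z) = 1 + z + 22/45z².

Need |R(x)|<1, x<0.
x=-0.37: |R|=0.6969
R=1: x+22/45x²=0 ⇒ x=−45/22=-2.0455; min R=1−1/(4·22/45)=0.4886>−1
Confirm numerically:
  x=-1.784: |R|=0.77197 <1
  x=-1.531: |R|=0.61494 <1
  x=-1.459: |R|=0.58169 <1
  x=-1.371: |R|=0.54794 <1
  x=-2.489: |R|=1.53973 >1
  x=-2.325: |R|=1.31775 >1
So |R|<1 on (-2.0455, 0).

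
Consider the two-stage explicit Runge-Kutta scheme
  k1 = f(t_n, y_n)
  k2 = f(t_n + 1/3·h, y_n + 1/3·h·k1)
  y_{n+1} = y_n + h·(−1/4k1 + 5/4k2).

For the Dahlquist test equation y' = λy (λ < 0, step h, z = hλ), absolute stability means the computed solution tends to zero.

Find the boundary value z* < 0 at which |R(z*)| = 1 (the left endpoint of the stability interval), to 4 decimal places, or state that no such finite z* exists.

z* = -2.4000.

Test eqn y'=λy, z=hλ:
  k1=λy_n ⇒ h·k1=z·y_n;  k2=λ(1+1/3z)y_n ⇒ h·k2=z(1+1/3z)y_n
  y_{n+1}/y_n = 1 − 1/4z + 5/4z(1+1/3z) = 1 + z + 5/12z²
  R(z) = 1 + z + 5/12z².

Find x<0 with |R(x)|<1.
x=-0.49: |R|=0.6100
R=1: x+5/12x²=0 ⇒ x=−12/5=-2.4000; min R=1−1/(4·5/12)=0.4000>−1
Confirm numerically:
  x=-2.243: |R|=0.85327 <1
  x=-1.904: |R|=0.60651 <1
  x=-1.860: |R|=0.58150 <1
  x=-2.937: |R|=1.65715 >1
  x=-2.701: |R|=1.33875 >1
  x=-2.574: |R|=1.18661 >1
Interval (-2.4000, 0).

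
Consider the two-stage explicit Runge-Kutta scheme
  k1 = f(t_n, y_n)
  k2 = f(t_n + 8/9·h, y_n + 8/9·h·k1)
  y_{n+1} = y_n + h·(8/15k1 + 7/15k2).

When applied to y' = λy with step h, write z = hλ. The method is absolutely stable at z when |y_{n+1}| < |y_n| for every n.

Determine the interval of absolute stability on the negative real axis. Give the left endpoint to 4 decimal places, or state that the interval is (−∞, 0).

On y'=λy, z=hλ:
  k1=λy_n ⇒ h·k1=z·y_n;  k2=λ(1+8/9z)y_n ⇒ h·k2=z(1+8/9z)y_n
  y_{n+1}/y_n = 1 + 8/15z + 7/15z(1+8/9z) = 1 + z + 56/135z²
  so R(z) = 1 + z + 56/135z².

Need |R(x)|<1, x<0.
x=-1.25: |R|=0.3981
R=1: x+56/135x²=0 ⇒ x=−135/56=-2.4107; min R=1−1/(4·56/135)=0.3973>−1
Confirm numerically:
  x=-2.156: |R|=0.77220 <1
  x=-1.508: |R|=0.43532 <1
  x=-1.212: |R|=0.39734 <1
  x=-1.036: |R|=0.40922 <1
  x=-2.772: |R|=1.41543 >1
  x=-2.569: |R|=1.16868 >1
So |R|<1 on (-2.4107, 0).

(-2.4107, 0).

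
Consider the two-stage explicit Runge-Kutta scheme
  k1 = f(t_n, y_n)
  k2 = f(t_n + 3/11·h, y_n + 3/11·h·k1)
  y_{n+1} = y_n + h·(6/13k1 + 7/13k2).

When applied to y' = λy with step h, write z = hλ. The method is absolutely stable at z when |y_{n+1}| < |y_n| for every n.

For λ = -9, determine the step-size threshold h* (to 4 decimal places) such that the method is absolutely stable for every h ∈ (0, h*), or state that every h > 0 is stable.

(-6.8095,0); λ=-9 ⇒ h* = (143/21)/9 = 0.7566.

On y'=λy, z=hλ:
  k1=λy_n ⇒ h·k1=z·y_n;  k2=λ(1+3/11z)y_n ⇒ h·k2=z(1+3/11z)y_n
  y_{n+1}/y_n = 1 + 6/13z + 7/13z(1+3/11z) = 1 + z + 21/143z²
  ⇒ R(z) = 1 + z + 21/143z².

Solve |R(x)|<1 on ℝ⁻.
x=-1.03: |R|=0.1258
R=1: x+21/143x²=0 ⇒ x=−143/21=-6.8095; min R=1−1/(4·21/143)=-0.7024>−1
Confirm numerically:
  x=-5.372: |R|=0.13406 <1
  x=-4.479: |R|=0.53291 <1
  x=-3.243: |R|=0.69854 <1
  x=-7.233: |R|=1.44981 >1
  x=-7.213: |R|=1.42738 >1
Interval (-6.8095, 0).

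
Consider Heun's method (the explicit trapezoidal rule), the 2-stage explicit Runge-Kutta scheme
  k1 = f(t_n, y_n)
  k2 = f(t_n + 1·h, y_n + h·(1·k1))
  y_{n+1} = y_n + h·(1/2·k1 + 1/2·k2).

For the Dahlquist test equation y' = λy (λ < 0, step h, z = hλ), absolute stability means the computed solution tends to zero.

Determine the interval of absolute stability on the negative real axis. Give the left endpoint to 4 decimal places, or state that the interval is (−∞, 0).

(-2.0000, 0).

With y'=λy (z=hλ):
  order 2, 2-stage ⇒ R(z)=1+z+z^2/2
  (e.g. R(-0.73)=0.53645, |R|=0.53645)

Find x<0 with |R(x)|<1.
x=-0.73: |R|=0.5364
|R(-1.67)|=0.7244 |R(-1.53)|=0.6404 |R(-1.07)|=0.5025
Bisect:
  x_lo=-2.6647 |R|=1.8856  x_hi=-0.3304 |R|=0.7242
  mid=-1.49756 |R|=0.62378 →hi
  mid=-2.08112 |R|=1.08441 →lo
  mid=-1.78934 |R|=0.81153 →hi
  mid=-1.93523 |R|=0.93733 →hi
  mid=-2.00818 |R|=1.00821 →lo
  mid=-1.97170 |R|=0.97210 →hi
  mid=-1.98994 |R|=0.98999 →hi
  mid=-1.99906 |R|=0.99906 →hi
  mid=-2.00362 |R|=1.00362 →lo
  mid=-2.00134 |R|=1.00134 →lo
  ...
  [-2.00006,-1.99991] ⇒ x*=-2.0000
So |R|<1 on (-2.0000, 0).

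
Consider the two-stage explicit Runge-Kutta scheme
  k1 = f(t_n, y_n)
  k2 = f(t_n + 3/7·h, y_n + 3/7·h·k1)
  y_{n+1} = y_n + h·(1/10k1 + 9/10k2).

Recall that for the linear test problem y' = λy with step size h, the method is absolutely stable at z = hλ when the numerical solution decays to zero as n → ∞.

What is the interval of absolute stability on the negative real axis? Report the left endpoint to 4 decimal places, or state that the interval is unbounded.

(-2.5926, 0).

On y'=λy, z=hλ:
  k1=λy_n ⇒ h·k1=z·y_n;  k2=λ(1+3/7z)y_n ⇒ h·k2=z(1+3/7z)y_n
  y_{n+1}/y_n = 1 + 1/10z + 9/10z(1+3/7z) = 1 + z + 27/70z²
  Hence R(z) = 1 + z + 27/70z².

Solve |R(x)|<1 on ℝ⁻.
x=-0.6: |R|=0.5389
R=1: x+27/70x²=0 ⇒ x=−70/27=-2.5926; min R=1−1/(4·27/70)=0.3519>−1
Confirm numerically:
  x=-2.128: |R|=0.61866 <1
  x=-1.972: |R|=0.52796 <1
  x=-1.846: |R|=0.46840 <1
  x=-1.827: |R|=0.46049 <1
  x=-3.191: |R|=1.73653 >1
  x=-2.939: |R|=1.39269 >1
So |R|<1 on (-2.5926, 0).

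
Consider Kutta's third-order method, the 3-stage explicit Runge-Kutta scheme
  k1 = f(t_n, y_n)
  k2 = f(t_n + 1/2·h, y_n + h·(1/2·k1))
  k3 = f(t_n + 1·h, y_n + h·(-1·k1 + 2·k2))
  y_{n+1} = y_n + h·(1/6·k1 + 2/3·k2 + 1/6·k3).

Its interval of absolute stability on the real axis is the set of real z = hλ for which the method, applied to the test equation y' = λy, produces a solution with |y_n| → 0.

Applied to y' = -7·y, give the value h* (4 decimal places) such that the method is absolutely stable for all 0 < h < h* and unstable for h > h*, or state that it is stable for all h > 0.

With y'=λy (z=hλ):
  order 3, 3-stage ⇒ R(z)=1+z+z^2/2+z^3/6
  (e.g. R(-0.53)=0.58564, |R|=0.58564)

Find x<0 with |R(x)|<1.
x=-0.53: |R|=0.5856
|R(-2.58)|=1.1141 |R(-2.45)|=0.8998 |R(-0.97)|=0.3483
Bisect:
  x_lo=-3.1741 |R|=2.4664  x_hi=-0.3242 |R|=0.7227
  mid=-1.74913 |R|=0.11130 →hi
  mid=-2.46161 |R|=0.91788 →hi
  mid=-2.81785 |R|=1.57680 →lo
  mid=-2.63973 |R|=1.22133 →lo
  mid=-2.55067 |R|=1.06346 →lo
  mid=-2.50614 |R|=0.98918 →hi
  mid=-2.52841 |R|=1.02594 →lo
  mid=-2.51727 |R|=1.00746 →lo
  ...
  [-2.51275,-2.51258] ⇒ x*=-2.5127
Interval (-2.5127, 0).

(-2.5127,0); λ=-7 ⇒ h* = 0.3590.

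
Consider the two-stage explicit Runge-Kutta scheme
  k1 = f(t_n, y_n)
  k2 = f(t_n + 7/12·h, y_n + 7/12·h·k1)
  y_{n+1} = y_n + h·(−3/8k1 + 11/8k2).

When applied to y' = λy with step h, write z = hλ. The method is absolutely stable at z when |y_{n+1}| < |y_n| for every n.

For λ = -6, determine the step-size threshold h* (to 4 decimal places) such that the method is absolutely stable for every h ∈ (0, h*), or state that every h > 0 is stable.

On y'=λy, z=hλ:
  k1=λy_n ⇒ h·k1=z·y_n;  k2=λ(1+7/12z)y_n ⇒ h·k2=z(1+7/12z)y_n
  y_{n+1}/y_n = 1 − 3/8z + 11/8z(1+7/12z) = 1 + z + 77/96z²
  ⇒ R(z) = 1 + z + 77/96z².

Find x<0 with |R(x)|<1.
x=-1.64: |R|=1.5173
R=1: x+77/96x²=0 ⇒ x=−96/77=-1.2468; min R=1−1/(4·77/96)=0.6883>−1
Confirm numerically:
  x=-1.131: |R|=0.89499 <1
  x=-0.766: |R|=0.70463 <1
  x=-0.578: |R|=0.68996 <1
  x=-0.557: |R|=0.69185 <1
  x=-1.822: |R|=1.84066 >1
  x=-1.653: |R|=1.53862 >1
  x=-1.474: |R|=1.26867 >1
Interval (-1.2468, 0).

(-1.2468,0); λ=-6 ⇒ h* = (96/77)/6 = 0.2078.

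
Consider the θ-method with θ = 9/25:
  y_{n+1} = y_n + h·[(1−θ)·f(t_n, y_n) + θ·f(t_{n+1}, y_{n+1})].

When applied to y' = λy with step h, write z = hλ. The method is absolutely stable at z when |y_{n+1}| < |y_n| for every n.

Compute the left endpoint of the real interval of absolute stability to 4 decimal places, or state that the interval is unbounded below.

On y'=λy, z=hλ:
  y_{n+1} = y_n + z·[16/25·y_n + 9/25·y_{n+1}] ⇒ (1 − 9/25z)y_{n+1} = (1 + 16/25z)y_n
  R(z) = (1 + 16/25z)/(1 − 9/25z).

Boundary: |R(x)|=1, x<0.
x=-0.74: |R|=0.4157
R=−1: 1+16/25x = −1+9/25x ⇒ -7/25x=2 ⇒ x=2/(-7/25)=-7.1429
Confirm numerically:
  x=-5.185: |R|=0.80876 <1
  x=-4.091: |R|=0.65443 <1
  x=-3.756: |R|=0.59683 <1
  x=-7.740: |R|=1.04416 >1
  x=-7.537: |R|=1.02972 >1
  x=-7.356: |R|=1.01636 >1
Stable set (-7.1429, 0).

left endpoint -7.1429.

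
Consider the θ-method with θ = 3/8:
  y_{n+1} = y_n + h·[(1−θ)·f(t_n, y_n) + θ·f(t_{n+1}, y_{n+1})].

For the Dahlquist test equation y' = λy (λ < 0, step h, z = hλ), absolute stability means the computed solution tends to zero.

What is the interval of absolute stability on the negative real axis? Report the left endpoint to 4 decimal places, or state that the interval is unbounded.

z∈(-8.0000,0).

Set f=λy, z=hλ:
  y_{n+1} = y_n + z·[5/8·y_n + 3/8·y_{n+1}] ⇒ (1 − 3/8z)y_{n+1} = (1 + 5/8z)y_n
  so R(z) = (1 + 5/8z)/(1 − 3/8z).

Solve |R(x)|<1 on ℝ⁻.
x=-0.48: |R|=0.5932
R=−1: 1+5/8x = −1+3/8x ⇒ -1/4x=2 ⇒ x=2/(-1/4)=-8.0000
Confirm numerically:
  x=-6.140: |R|=0.85920 <1
  x=-5.372: |R|=0.78205 <1
  x=-4.463: |R|=0.66927 <1
  x=-3.936: |R|=0.58966 <1
  x=-8.513: |R|=1.03059 >1
  x=-8.308: |R|=1.01871 >1
  x=-8.153: |R|=1.00943 >1
So |R|<1 on (-8.0000, 0).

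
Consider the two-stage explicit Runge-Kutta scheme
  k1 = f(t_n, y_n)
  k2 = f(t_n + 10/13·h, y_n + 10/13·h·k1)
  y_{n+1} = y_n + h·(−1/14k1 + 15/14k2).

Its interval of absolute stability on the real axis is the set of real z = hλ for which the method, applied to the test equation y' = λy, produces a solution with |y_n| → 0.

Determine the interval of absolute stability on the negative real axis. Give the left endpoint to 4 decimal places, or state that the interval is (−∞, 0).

(-1.2133, 0).

Test eqn y'=λy, z=hλ:
  k1=λy_n ⇒ h·k1=z·y_n;  k2=λ(1+10/13z)y_n ⇒ h·k2=z(1+10/13z)y_n
  y_{n+1}/y_n = 1 − 1/14z + 15/14z(1+10/13z) = 1 + z + 75/91z²
  so R(z) = 1 + z + 75/91z².

Find x<0 with |R(x)|<1.
x=-1.59: |R|=1.4936
R=1: x+75/91x²=0 ⇒ x=−91/75=-1.2133; min R=1−1/(4·75/91)=0.6967>−1
Confirm numerically:
  x=-1.190: |R|=0.97712 <1
  x=-1.120: |R|=0.91385 <1
  x=-0.884: |R|=0.76006 <1
  x=-0.718: |R|=0.70688 <1
  x=-1.394: |R|=1.20757 >1
  x=-1.346: |R|=1.14717 >1
Interval (-1.2133, 0).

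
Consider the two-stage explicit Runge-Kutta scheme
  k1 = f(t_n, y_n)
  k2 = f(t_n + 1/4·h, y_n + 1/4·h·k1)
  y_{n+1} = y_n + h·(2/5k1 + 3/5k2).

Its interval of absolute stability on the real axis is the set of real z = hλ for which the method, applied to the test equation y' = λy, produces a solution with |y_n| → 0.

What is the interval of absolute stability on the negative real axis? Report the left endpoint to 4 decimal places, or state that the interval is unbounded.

(-6.6667, 0).

Set f=λy, z=hλ:
  k1=λy_n ⇒ h·k1=z·y_n;  k2=λ(1+1/4z)y_n ⇒ h·k2=z(1+1/4z)y_n
  y_{n+1}/y_n = 1 + 2/5z + 3/5z(1+1/4z) = 1 + z + 3/20z²
  so R(z) = 1 + z + 3/20z².

Boundary: |R(x)|=1, x<0.
x=-0.91: |R|=0.2142
R=1: x+3/20x²=0 ⇒ x=−20/3=-6.6667; min R=1−1/(4·3/20)=-0.6667>−1
Confirm numerically:
  x=-6.328: |R|=0.67854 <1
  x=-6.254: |R|=0.61288 <1
  x=-5.155: |R|=0.16890 <1
  x=-7.257: |R|=1.64261 >1
  x=-6.846: |R|=1.18416 >1
Stable set (-6.6667, 0).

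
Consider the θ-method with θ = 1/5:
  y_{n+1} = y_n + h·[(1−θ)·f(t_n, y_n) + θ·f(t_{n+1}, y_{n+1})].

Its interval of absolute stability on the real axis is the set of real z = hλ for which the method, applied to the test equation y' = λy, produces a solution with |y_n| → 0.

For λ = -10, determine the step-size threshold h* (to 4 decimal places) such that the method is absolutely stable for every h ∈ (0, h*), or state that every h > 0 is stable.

(-3.3333,0); λ=-10 ⇒ h* = (10/3)/10 = 0.3333.

With y'=λy (z=hλ):
  y_{n+1} = y_n + z·[4/5·y_n + 1/5·y_{n+1}] ⇒ (1 − 1/5z)y_{n+1} = (1 + 4/5z)y_n
  R(z) = (1 + 4/5z)/(1 − 1/5z).

Find x<0 with |R(x)|<1.
x=-1.32: |R|=0.0443
R=−1: 1+4/5x = −1+1/5x ⇒ -3/5x=2 ⇒ x=2/(-3/5)=-3.3333
Confirm numerically:
  x=-3.304: |R|=0.98940 <1
  x=-3.173: |R|=0.94115 <1
  x=-2.494: |R|=0.66400 <1
  x=-2.248: |R|=0.55077 <1
  x=-3.819: |R|=1.16521 >1
  x=-3.813: |R|=1.16328 >1
  x=-3.493: |R|=1.05640 >1
So |R|<1 on (-3.3333, 0).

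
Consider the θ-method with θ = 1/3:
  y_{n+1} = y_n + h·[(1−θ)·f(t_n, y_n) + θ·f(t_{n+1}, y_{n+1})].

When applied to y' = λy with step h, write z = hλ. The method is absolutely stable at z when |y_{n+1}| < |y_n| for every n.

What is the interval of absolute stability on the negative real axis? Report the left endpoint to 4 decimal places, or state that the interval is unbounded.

(-6.0000, 0).

With y'=λy (z=hλ):
  y_{n+1} = y_n + z·[2/3·y_n + 1/3·y_{n+1}] ⇒ (1 − 1/3z)y_{n+1} = (1 + 2/3z)y_n
  ⇒ R(z) = (1 + 2/3z)/(1 − 1/3z).

Solve |R(x)|<1 on ℝ⁻.
x=-0.8: |R|=0.3684
R=−1: 1+2/3x = −1+1/3x ⇒ -1/3x=2 ⇒ x=2/(-1/3)=-6.0000
Confirm numerically:
  x=-5.580: |R|=0.95105 <1
  x=-3.841: |R|=0.68440 <1
  x=-2.685: |R|=0.41689 <1
  x=-6.442: |R|=1.04681 >1
  x=-6.041: |R|=1.00453 >1
Stable set (-6.0000, 0).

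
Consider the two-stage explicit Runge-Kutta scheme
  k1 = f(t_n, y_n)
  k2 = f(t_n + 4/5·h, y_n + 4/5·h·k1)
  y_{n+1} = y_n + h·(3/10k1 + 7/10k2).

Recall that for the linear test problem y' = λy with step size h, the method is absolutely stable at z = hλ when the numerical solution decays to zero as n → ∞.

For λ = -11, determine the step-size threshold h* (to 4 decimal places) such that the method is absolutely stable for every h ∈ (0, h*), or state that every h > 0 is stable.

(-1.7857,0); λ=-11 ⇒ h* = (25/14)/11 = 0.1623.

On y'=λy, z=hλ:
  k1=λy_n ⇒ h·k1=z·y_n;  k2=λ(1+4/5z)y_n ⇒ h·k2=z(1+4/5z)y_n
  y_{n+1}/y_n = 1 + 3/10z + 7/10z(1+4/5z) = 1 + z + 14/25z²
  Hence R(z) = 1 + z + 14/25z².

Boundary: |R(x)|=1, x<0.
x=-1.64: |R|=0.8662
R=1: x+14/25x²=0 ⇒ x=−25/14=-1.7857; min R=1−1/(4·14/25)=0.5536>−1
Confirm numerically:
  x=-1.177: |R|=0.59878 <1
  x=-1.143: |R|=0.58861 <1
  x=-0.977: |R|=0.55754 <1
  x=-0.879: |R|=0.55368 <1
  x=-2.323: |R|=1.69894 >1
  x=-1.976: |R|=1.21056 >1
  x=-1.930: |R|=1.15594 >1
So |R|<1 on (-1.7857, 0).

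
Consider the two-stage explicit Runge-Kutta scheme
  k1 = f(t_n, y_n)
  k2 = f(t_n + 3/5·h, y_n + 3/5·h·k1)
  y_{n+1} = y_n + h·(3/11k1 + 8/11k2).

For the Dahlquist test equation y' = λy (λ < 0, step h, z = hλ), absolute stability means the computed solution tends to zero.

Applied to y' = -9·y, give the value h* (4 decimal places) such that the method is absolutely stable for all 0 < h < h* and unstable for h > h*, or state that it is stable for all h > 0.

Test eqn y'=λy, z=hλ:
  k1=λy_n ⇒ h·k1=z·y_n;  k2=λ(1+3/5z)y_n ⇒ h·k2=z(1+3/5z)y_n
  y_{n+1}/y_n = 1 + 3/11z + 8/11z(1+3/5z) = 1 + z + 24/55z²
  so R(z) = 1 + z + 24/55z².

Find x<0 with |R(x)|<1.
x=-0.51: |R|=0.6035
R=1: x+24/55x²=0 ⇒ x=−55/24=-2.2917; min R=1−1/(4·24/55)=0.4271>−1
Confirm numerically:
  x=-1.876: |R|=0.65973 <1
  x=-1.857: |R|=0.64778 <1
  x=-1.248: |R|=0.43164 <1
  x=-1.011: |R|=0.43502 <1
  x=-2.680: |R|=1.45414 >1
  x=-2.605: |R|=1.35617 >1
Stable set (-2.2917, 0).

(-2.2917,0); λ=-9 ⇒ h* = (55/24)/9 = 0.2546.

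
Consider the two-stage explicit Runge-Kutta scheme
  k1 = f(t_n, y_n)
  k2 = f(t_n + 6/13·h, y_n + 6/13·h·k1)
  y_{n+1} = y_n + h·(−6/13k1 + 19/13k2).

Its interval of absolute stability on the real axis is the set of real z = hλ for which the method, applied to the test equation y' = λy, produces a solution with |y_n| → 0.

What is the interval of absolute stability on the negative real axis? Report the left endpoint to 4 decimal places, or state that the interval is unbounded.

z∈(-1.4825,0).

With y'=λy (z=hλ):
  k1=λy_n ⇒ h·k1=z·y_n;  k2=λ(1+6/13z)y_n ⇒ h·k2=z(1+6/13z)y_n
  y_{n+1}/y_n = 1 − 6/13z + 19/13z(1+6/13z) = 1 + z + 114/169z²
  R(z) = 1 + z + 114/169z².

Solve |R(x)|<1 on ℝ⁻.
x=-1.59: |R|=1.1153
R=1: x+114/169x²=0 ⇒ x=−169/114=-1.4825; min R=1−1/(4·114/169)=0.6294>−1
Confirm numerically:
  x=-1.243: |R|=0.79922 <1
  x=-0.831: |R|=0.63482 <1
  x=-0.817: |R|=0.63326 <1
  x=-0.733: |R|=0.62943 <1
  x=-1.671: |R|=1.21252 >1
  x=-1.551: |R|=1.07171 >1
Stable set (-1.4825, 0).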